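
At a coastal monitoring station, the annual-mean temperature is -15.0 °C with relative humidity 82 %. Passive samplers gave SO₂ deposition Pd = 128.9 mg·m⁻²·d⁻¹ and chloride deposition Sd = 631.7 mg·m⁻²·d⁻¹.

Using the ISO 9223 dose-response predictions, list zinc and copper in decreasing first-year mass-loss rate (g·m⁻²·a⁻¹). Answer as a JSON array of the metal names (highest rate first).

zinc: T≤10 °C ⇒ hinge +0.038·(-15.0−10) = -0.9500
  sulphur-dioxide contribution → 1.839 μm/a
  chloride contribution → 0.372 μm/a
  ⇒ r_corr(zinc) = 2.211 μm/a
  mass loss = 2.211 μm/a × 7.14 g/cm³ = 15.79 g·m⁻²·a⁻¹
copper: temperature factor f = +0.126·(-25.0) = -3.1500
  sulphur-dioxide contribution → 0.1014 μm/a
  chloride contribution → 0.5367 μm/a
  ⇒ r_corr(copper) = 0.6381 μm/a
  mass loss = 0.6381 μm/a × 8.96 g/cm³ = 5.717 g·m⁻²·a⁻¹
Ordering by g·m⁻²·a⁻¹: zinc (15.8) > copper (5.72)

["zinc", "copper"]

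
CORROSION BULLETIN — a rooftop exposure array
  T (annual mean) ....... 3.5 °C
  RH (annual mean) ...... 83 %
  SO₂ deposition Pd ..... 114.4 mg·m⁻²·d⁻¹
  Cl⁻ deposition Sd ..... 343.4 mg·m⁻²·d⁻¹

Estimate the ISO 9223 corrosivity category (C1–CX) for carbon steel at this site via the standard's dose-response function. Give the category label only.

C5

carbon steel: T≤10 °C ⇒ hinge +0.150·(3.5−10) = -0.9750
  Pd branch = 1.77·Pd^0.52·e^(0.02·RH+f) = 41.29 μm/a
  Sd branch = 0.102·Sd^0.62·e^(0.033·RH+0.04·T) = 67.78 μm/a
  r_corr = 41.29 + 67.78 = 109.1 μm/a
109 μm/a falls in (80, 200] for carbon steel → category C5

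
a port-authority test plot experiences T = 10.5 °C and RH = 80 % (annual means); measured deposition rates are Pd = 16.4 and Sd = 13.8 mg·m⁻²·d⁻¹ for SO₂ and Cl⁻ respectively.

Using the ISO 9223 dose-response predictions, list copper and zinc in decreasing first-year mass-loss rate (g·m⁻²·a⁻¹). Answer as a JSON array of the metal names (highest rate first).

copper: temperature factor f = -0.080·(0.5) = -0.0400
  sulphur-dioxide contribution → 1.182 μm/a
  chloride contribution → 0.6204 μm/a
  ⇒ r_corr(copper) = 1.802 μm/a
  mass loss = 1.802 μm/a × 8.96 g/cm³ = 16.15 g·m⁻²·a⁻¹
zinc: T>10 °C ⇒ hinge -0.071·(10.5−10) = -0.0355
  sulphur-dioxide contribution → 1.69 μm/a
  chloride contribution → 0.3617 μm/a
  total first-year rate 2.052 μm/a
  mass loss = 2.052 μm/a × 7.14 g/cm³ = 14.65 g·m⁻²·a⁻¹
Ordering by g·m⁻²·a⁻¹: copper (16.2) > zinc (14.6)

["copper", "zinc"]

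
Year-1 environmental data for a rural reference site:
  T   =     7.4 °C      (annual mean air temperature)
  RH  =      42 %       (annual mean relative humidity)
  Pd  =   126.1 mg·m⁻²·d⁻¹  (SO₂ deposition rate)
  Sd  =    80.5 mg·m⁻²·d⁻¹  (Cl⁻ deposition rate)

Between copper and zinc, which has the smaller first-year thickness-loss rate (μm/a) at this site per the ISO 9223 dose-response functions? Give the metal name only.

copper

copper: T≤10 °C ⇒ hinge +0.126·(7.4−10) = -0.3276
  SO₂ term: 0.0053·126.1^0.26·exp(0.059·42-0.3276) = 0.1601
  Sd branch = 0.01025·Sd^0.27·e^(0.036·RH+0.049·T) = 0.2185 μm/a
  r_corr = 0.1601 + 0.2185 = 0.3786 μm/a
zinc: f(T) = +0.038·(T−10) [T≤10 °C] = -0.0988
  Pd branch = 0.0129·Pd^0.44·e^(0.046·RH+f) = 0.6777 μm/a
  Sd branch = 0.0175·Sd^0.57·e^(0.008·RH+0.085·T) = 0.5603 μm/a
  r_corr = 0.6777 + 0.5603 = 1.238 μm/a
Ordering by μm/a: zinc (1.24) > copper (0.379)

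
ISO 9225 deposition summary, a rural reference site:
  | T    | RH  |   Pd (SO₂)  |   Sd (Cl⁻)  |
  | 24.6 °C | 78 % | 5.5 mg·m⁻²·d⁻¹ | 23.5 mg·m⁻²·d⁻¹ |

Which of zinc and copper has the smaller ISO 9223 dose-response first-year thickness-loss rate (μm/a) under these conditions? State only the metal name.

copper

zinc: temperature factor f = -0.071·(14.6) = -1.0366
  Pd branch = 0.0129·Pd^0.44·e^(0.046·RH+f) = 0.3503 μm/a
  Sd branch = 0.0175·Sd^0.57·e^(0.008·RH+0.085·T) = 1.598 μm/a
  r_corr = 0.3503 + 1.598 = 1.949 μm/a
copper: temperature factor f = -0.080·(14.6) = -1.1680
  Pd branch = 0.0053·Pd^0.26·e^(0.059·RH+f) = 0.2559 μm/a
  Cl⁻ term: 0.01025·23.5^0.27·exp(0.036·78+0.049·24.6) = 1.33
  sum: 0.2559 + 1.33 → r_corr = 1.586 μm/a
Ordering by μm/a: zinc (1.95) > copper (1.59)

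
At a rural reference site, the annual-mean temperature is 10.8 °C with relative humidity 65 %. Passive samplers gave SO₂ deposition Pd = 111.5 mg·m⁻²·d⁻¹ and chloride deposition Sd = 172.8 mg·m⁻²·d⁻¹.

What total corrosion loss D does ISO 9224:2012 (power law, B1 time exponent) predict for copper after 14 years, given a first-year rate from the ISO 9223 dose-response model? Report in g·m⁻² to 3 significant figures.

copper: f(T) = -0.080·(T−10) [T>10 °C] = -0.0640
  Pd branch = 0.0053·Pd^0.26·e^(0.059·RH+f) = 0.784 μm/a
  Cl⁻ term: 0.01025·172.8^0.27·exp(0.036·65+0.049·10.8) = 0.726
  sum: 0.784 + 0.726 → r_corr = 1.51 μm/a
ISO 9224: D(t) = r_corr · t^b with b = 0.667 (copper, B1)
  D(14) = 1.51 × 14^0.667 = 1.51 × 5.814 = 8.779 μm
  Mass loss = 8.779 μm × 8.96 g/cm³ = 78.66 g·m⁻²

D(14) = 78.7 g·m⁻²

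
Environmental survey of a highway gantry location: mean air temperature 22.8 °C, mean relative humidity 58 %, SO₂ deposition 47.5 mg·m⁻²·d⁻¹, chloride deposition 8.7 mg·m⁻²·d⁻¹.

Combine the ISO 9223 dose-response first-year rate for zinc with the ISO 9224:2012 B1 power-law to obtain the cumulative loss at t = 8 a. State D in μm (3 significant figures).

zinc: f(T) = -0.071·(T−10) [T>10 °C] = -0.9088
  Pd branch = 0.0129·Pd^0.44·e^(0.046·RH+f) = 0.4096 μm/a
  Cl⁻ term: 0.0175·8.7^0.57·exp(0.008·58+0.085·22.8) = 0.6633
  sum: 0.4096 + 0.6633 → r_corr = 1.073 μm/a
Power-law: D(8) = r_corr · 8^0.813
  D(8) = 1.073 × 8^0.813 = 1.073 × 5.423 = 5.818 μm

D(8) = 5.82 μm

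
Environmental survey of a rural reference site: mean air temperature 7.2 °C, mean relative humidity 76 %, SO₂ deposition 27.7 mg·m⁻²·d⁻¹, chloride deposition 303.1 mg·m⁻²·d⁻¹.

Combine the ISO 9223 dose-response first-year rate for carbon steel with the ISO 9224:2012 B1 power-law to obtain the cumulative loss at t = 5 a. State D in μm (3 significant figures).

carbon steel: T≤10 °C ⇒ hinge +0.150·(7.2−10) = -0.4200
  SO₂ term: 1.77·27.7^0.52·exp(0.02·76-0.4200) = 29.91
  Sd branch = 0.102·Sd^0.62·e^(0.033·RH+0.04·T) = 57.74 μm/a
  r_corr = 29.91 + 57.74 = 87.65 μm/a
Long-term exponent b (ISO 9224 Table 2, B1) = 0.523
  D(5) = 87.65 × 5^0.523 = 87.65 × 2.32 = 203.4 μm

D(5) = 203 μm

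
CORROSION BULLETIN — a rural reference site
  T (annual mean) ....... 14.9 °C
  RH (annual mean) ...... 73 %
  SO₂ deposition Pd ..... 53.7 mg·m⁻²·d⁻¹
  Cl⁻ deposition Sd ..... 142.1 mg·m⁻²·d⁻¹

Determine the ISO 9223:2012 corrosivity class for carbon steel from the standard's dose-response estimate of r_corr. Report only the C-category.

C5

carbon steel: temperature factor f = -0.054·(4.9) = -0.2646
  Pd branch = 1.77·Pd^0.52·e^(0.02·RH+f) = 46.42 μm/a
  Sd branch = 0.102·Sd^0.62·e^(0.033·RH+0.04·T) = 44.49 μm/a
  sum: 46.42 + 44.49 → r_corr = 90.91 μm/a
90.9 μm/a falls in (80, 200] for carbon steel → category C5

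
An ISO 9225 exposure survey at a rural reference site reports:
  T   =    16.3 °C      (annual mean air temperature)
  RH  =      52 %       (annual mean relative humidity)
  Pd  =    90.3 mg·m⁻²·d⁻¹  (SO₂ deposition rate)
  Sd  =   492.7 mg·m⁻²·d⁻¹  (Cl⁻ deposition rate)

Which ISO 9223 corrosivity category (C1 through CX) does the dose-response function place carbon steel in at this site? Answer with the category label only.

carbon steel: T>10 °C ⇒ hinge -0.054·(16.3−10) = -0.3402
  Pd branch = 1.77·Pd^0.52·e^(0.02·RH+f) = 37.06 μm/a
  Sd branch = 0.102·Sd^0.62·e^(0.033·RH+0.04·T) = 50.86 μm/a
  r_corr = 37.06 + 50.86 = 87.92 μm/a
ISO 9223 Table 2 (carbon steel): 80 < 87.9 ≤ 200 μm/a ⇒ C5

C5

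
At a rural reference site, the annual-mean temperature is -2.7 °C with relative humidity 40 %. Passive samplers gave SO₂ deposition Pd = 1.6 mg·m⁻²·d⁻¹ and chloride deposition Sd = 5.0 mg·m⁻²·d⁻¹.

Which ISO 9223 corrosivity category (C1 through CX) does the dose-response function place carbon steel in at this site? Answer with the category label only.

carbon steel: f(T) = +0.150·(T−10) [T≤10 °C] = -1.9050
  SO₂ term: 1.77·1.6^0.52·exp(0.02·40-1.9050) = 0.7485
  Cl⁻ term: 0.102·5.0^0.62·exp(0.033·40+0.04·-2.7) = 0.9297
  r_corr = 0.7485 + 0.9297 = 1.678 μm/a
ISO 9223 Table 2 (carbon steel): 1.3 < 1.68 ≤ 25 μm/a ⇒ C2

C2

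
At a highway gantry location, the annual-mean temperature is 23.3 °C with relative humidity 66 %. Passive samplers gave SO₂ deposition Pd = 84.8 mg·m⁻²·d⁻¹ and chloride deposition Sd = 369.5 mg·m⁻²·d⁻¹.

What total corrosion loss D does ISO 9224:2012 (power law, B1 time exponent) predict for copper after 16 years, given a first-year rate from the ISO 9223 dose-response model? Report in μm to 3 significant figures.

D(16) = 12.6 μm

copper: temperature factor f = -0.080·(13.3) = -1.0640
  Pd branch = 0.0053·Pd^0.26·e^(0.059·RH+f) = 0.2849 μm/a
  Sd branch = 0.01025·Sd^0.27·e^(0.036·RH+0.049·T) = 1.705 μm/a
  r_corr = 0.2849 + 1.705 = 1.99 μm/a
Power-law: D(16) = r_corr · 16^0.667
  D(16) = 1.99 × 16^0.667 = 1.99 × 6.355 = 12.65 μm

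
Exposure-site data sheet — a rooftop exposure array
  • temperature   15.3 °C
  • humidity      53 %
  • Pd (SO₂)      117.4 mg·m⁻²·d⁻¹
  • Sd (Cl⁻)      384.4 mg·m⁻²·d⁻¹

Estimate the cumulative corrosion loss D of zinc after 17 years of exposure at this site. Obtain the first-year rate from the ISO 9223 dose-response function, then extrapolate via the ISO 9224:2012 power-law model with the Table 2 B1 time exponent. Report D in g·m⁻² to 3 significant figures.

D(17) = 268 g·m⁻²

zinc: T>10 °C ⇒ hinge -0.071·(15.3−10) = -0.3763
  Pd branch = 0.0129·Pd^0.44·e^(0.046·RH+f) = 0.8253 μm/a
  Sd branch = 0.0175·Sd^0.57·e^(0.008·RH+0.085·T) = 2.919 μm/a
  sum: 0.8253 + 2.919 → r_corr = 3.745 μm/a
ISO 9224: D(t) = r_corr · t^b with b = 0.813 (zinc, B1)
  D(17) = 3.745 × 17^0.813 = 3.745 × 10.01 = 37.48 μm
  Mass loss = 37.48 μm × 7.14 g/cm³ = 267.6 g·m⁻²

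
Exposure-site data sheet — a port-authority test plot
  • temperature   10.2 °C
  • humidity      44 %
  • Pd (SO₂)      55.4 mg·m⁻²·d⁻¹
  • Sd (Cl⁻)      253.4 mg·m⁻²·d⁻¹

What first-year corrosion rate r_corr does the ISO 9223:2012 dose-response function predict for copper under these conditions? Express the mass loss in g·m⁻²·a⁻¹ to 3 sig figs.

copper: f(T) = -0.080·(T−10) [T>10 °C] = -0.0160
  SO₂ term: 0.0053·55.4^0.26·exp(0.059·44-0.0160) = 0.1986
  Sd branch = 0.01025·Sd^0.27·e^(0.036·RH+0.049·T) = 0.3671 μm/a
  r_corr = 0.1986 + 0.3671 = 0.5657 μm/a
Convert to mass loss: 0.5657 μm/a × 8.96 g/cm³ = 5.069 g·m⁻²·a⁻¹

r_corr = 5.07 g·m⁻²·a⁻¹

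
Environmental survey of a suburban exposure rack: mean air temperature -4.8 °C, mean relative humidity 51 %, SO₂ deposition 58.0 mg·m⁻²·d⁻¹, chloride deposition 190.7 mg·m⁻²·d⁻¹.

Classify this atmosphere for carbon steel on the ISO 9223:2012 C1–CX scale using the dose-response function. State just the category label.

C2

carbon steel: T≤10 °C ⇒ hinge +0.150·(-4.8−10) = -2.2200
  Pd branch = 1.77·Pd^0.52·e^(0.02·RH+f) = 4.404 μm/a
  Cl⁻ term: 0.102·190.7^0.62·exp(0.033·51+0.04·-4.8) = 11.75
  sum: 4.404 + 11.75 → r_corr = 16.15 μm/a
16.2 μm/a falls in (1.3, 25] for carbon steel → category C2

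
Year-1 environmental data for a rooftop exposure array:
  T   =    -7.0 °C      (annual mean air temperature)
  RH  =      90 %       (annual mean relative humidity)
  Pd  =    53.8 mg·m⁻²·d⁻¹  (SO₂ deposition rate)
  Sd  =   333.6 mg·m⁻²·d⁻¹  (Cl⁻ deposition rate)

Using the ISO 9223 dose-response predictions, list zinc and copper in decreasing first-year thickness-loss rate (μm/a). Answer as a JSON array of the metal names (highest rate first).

["zinc", "copper"]

zinc: temperature factor f = +0.038·(-17.0) = -0.6460
  Pd branch = 0.0129·Pd^0.44·e^(0.046·RH+f) = 2.452 μm/a
  Sd branch = 0.0175·Sd^0.57·e^(0.008·RH+0.085·T) = 0.544 μm/a
  r_corr = 2.452 + 0.544 = 2.996 μm/a
copper: temperature factor f = +0.126·(-17.0) = -2.1420
  SO₂ term: 0.0053·53.8^0.26·exp(0.059·90-2.1420) = 0.3549
  Cl⁻ term: 0.01025·333.6^0.27·exp(0.036·90+0.049·-7.0) = 0.8916
  sum: 0.3549 + 0.8916 → r_corr = 1.246 μm/a
Ordering by μm/a: zinc (3) > copper (1.25)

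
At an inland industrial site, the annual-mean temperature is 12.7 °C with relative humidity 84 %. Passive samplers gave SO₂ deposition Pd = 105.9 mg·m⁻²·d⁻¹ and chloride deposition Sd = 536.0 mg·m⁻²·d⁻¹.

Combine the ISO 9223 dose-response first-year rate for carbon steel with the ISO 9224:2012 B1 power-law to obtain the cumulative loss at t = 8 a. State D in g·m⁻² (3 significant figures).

D(8) = 5.27e+03 g·m⁻²

carbon steel: f(T) = -0.054·(T−10) [T>10 °C] = -0.1458
  SO₂ term: 1.77·105.9^0.52·exp(0.02·84-0.1458) = 92.73
  Sd branch = 0.102·Sd^0.62·e^(0.033·RH+0.04·T) = 133.4 μm/a
  r_corr = 92.73 + 133.4 = 226.1 μm/a
Long-term exponent b (ISO 9224 Table 2, B1) = 0.523
  D(8) = 226.1 × 8^0.523 = 226.1 × 2.967 = 670.9 μm
  Mass loss = 670.9 μm × 7.85 g/cm³ = 5267 g·m⁻²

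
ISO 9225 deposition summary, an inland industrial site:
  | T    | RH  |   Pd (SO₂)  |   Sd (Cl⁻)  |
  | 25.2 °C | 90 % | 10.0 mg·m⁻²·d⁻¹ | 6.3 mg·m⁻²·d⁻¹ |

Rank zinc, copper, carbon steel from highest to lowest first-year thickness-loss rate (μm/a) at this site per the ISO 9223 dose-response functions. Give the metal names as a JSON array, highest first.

zinc: T>10 °C ⇒ hinge -0.071·(25.2−10) = -1.0792
  SO₂ term: 0.0129·10.0^0.44·exp(0.046·90-1.0792) = 0.7584
  Sd branch = 0.0175·Sd^0.57·e^(0.008·RH+0.085·T) = 0.8742 μm/a
  sum: 0.7584 + 0.8742 → r_corr = 1.633 μm/a
copper: temperature factor f = -0.080·(15.2) = -1.2160
  SO₂ term: 0.0053·10.0^0.26·exp(0.059·90-1.2160) = 0.5785
  Sd branch = 0.01025·Sd^0.27·e^(0.036·RH+0.049·T) = 1.479 μm/a
  sum: 0.5785 + 1.479 → r_corr = 2.057 μm/a
carbon steel: temperature factor f = -0.054·(15.2) = -0.8208
  Pd branch = 1.77·Pd^0.52·e^(0.02·RH+f) = 15.6 μm/a
  Sd branch = 0.102·Sd^0.62·e^(0.033·RH+0.04·T) = 17.05 μm/a
  sum: 15.6 + 17.05 → r_corr = 32.66 μm/a
Ordering by μm/a: carbon steel (32.7) > copper (2.06) > zinc (1.63)

["carbon steel", "copper", "zinc"]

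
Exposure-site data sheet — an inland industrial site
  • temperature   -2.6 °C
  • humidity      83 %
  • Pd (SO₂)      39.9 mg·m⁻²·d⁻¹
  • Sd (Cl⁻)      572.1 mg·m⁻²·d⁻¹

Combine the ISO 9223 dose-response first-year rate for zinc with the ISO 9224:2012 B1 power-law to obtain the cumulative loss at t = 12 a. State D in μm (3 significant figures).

D(12) = 21.6 μm

zinc: T≤10 °C ⇒ hinge +0.038·(-2.6−10) = -0.4788
  SO₂ term: 0.0129·39.9^0.44·exp(0.046·83-0.4788) = 1.842
  Sd branch = 0.0175·Sd^0.57·e^(0.008·RH+0.085·T) = 1.017 μm/a
  sum: 1.842 + 1.017 → r_corr = 2.858 μm/a
ISO 9224: D(t) = r_corr · t^b with b = 0.813 (zinc, B1)
  D(12) = 2.858 × 12^0.813 = 2.858 × 7.54 = 21.55 μm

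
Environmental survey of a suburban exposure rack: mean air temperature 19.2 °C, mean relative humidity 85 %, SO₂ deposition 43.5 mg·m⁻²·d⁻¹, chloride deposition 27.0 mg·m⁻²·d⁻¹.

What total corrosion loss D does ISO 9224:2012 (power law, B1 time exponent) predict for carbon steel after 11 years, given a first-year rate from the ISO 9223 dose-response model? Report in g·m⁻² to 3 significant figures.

D(11) = 1.93e+03 g·m⁻²

carbon steel: T>10 °C ⇒ hinge -0.054·(19.2−10) = -0.4968
  Pd branch = 1.77·Pd^0.52·e^(0.02·RH+f) = 41.93 μm/a
  Cl⁻ term: 0.102·27.0^0.62·exp(0.033·85+0.04·19.2) = 28.04
  r_corr = 41.93 + 28.04 = 69.97 μm/a
Long-term exponent b (ISO 9224 Table 2, B1) = 0.523
  D(11) = 69.97 × 11^0.523 = 69.97 × 3.505 = 245.2 μm
  Mass loss = 245.2 μm × 7.85 g/cm³ = 1925 g·m⁻²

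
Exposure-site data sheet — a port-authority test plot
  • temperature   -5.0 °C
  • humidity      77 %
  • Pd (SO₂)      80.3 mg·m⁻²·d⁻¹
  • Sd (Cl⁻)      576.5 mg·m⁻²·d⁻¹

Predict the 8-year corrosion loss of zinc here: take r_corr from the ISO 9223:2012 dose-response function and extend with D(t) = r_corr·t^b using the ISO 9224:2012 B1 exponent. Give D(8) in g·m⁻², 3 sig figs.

D(8) = 97.9 g·m⁻²

zinc: temperature factor f = +0.038·(-15.0) = -0.5700
  sulphur-dioxide contribution → 1.735 μm/a
  chloride contribution → 0.7937 μm/a
  ⇒ r_corr(zinc) = 2.529 μm/a
Power-law: D(8) = r_corr · 8^0.813
  D(8) = 2.529 × 8^0.813 = 2.529 × 5.423 = 13.71 μm
  Mass loss = 13.71 μm × 7.14 g/cm³ = 97.92 g·m⁻²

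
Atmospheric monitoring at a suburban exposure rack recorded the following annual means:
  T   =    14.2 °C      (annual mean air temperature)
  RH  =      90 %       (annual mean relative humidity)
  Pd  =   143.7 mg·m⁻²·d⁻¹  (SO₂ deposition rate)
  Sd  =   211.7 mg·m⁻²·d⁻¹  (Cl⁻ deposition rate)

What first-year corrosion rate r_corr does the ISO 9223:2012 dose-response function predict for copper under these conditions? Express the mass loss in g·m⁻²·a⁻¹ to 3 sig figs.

copper: temperature factor f = -0.080·(4.2) = -0.3360
  SO₂ term: 0.0053·143.7^0.26·exp(0.059·90-0.3360) = 2.789
  Sd branch = 0.01025·Sd^0.27·e^(0.036·RH+0.049·T) = 2.228 μm/a
  r_corr = 2.789 + 2.228 = 5.017 μm/a
Convert to mass loss: 5.017 μm/a × 8.96 g/cm³ = 44.95 g·m⁻²·a⁻¹

r_corr = 45.0 g·m⁻²·a⁻¹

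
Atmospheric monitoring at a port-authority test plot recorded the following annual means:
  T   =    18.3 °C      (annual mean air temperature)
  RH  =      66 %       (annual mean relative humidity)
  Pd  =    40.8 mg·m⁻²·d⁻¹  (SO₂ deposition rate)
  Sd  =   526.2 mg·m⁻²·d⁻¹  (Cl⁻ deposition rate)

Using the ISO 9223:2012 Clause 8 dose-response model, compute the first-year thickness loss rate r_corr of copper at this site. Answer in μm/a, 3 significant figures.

r_corr = 1.82 μm/a

copper: temperature factor f = -0.080·(8.3) = -0.6640
  Pd branch = 0.0053·Pd^0.26·e^(0.059·RH+f) = 0.3514 μm/a
  Sd branch = 0.01025·Sd^0.27·e^(0.036·RH+0.049·T) = 1.468 μm/a
  r_corr = 0.3514 + 1.468 = 1.819 μm/a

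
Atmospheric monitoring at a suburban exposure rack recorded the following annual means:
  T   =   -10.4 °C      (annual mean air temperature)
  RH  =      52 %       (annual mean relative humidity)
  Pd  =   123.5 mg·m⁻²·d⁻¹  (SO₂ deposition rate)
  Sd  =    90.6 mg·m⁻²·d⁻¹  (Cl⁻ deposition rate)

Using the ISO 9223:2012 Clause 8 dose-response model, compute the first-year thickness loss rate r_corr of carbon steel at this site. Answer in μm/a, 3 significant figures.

carbon steel: T≤10 °C ⇒ hinge +0.150·(-10.4−10) = -3.0600
  Pd branch = 1.77·Pd^0.52·e^(0.02·RH+f) = 2.873 μm/a
  Cl⁻ term: 0.102·90.6^0.62·exp(0.033·52+0.04·-10.4) = 6.118
  r_corr = 2.873 + 6.118 = 8.991 μm/a

r_corr = 8.99 μm/a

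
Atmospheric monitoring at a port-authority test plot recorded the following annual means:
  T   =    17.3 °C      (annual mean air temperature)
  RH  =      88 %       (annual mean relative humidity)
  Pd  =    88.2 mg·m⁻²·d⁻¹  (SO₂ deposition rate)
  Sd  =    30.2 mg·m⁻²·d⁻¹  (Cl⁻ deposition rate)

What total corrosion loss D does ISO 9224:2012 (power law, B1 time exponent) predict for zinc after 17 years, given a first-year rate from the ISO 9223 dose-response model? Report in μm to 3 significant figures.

D(17) = 42.4 μm

zinc: temperature factor f = -0.071·(7.3) = -0.5183
  Pd branch = 0.0129·Pd^0.44·e^(0.046·RH+f) = 3.159 μm/a
  Sd branch = 0.0175·Sd^0.57·e^(0.008·RH+0.085·T) = 1.074 μm/a
  r_corr = 3.159 + 1.074 = 4.233 μm/a
Long-term exponent b (ISO 9224 Table 2, B1) = 0.813
  D(17) = 4.233 × 17^0.813 = 4.233 × 10.01 = 42.36 μm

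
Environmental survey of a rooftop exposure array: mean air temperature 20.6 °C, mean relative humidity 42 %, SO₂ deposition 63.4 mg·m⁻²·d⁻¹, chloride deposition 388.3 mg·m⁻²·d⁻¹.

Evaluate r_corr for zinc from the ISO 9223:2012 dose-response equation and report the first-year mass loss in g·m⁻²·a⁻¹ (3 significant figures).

zinc: f(T) = -0.071·(T−10) [T>10 °C] = -0.7526
  sulphur-dioxide contribution → 0.2604 μm/a
  chloride contribution → 4.219 μm/a
  total first-year rate 4.48 μm/a
Convert to mass loss: 4.48 μm/a × 7.14 g/cm³ = 31.99 g·m⁻²·a⁻¹

r_corr = 32.0 g·m⁻²·a⁻¹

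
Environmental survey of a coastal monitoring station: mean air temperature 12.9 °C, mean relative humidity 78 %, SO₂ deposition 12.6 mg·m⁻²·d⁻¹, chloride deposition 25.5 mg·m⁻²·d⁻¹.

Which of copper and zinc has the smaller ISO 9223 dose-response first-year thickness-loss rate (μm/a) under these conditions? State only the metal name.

copper

copper: f(T) = -0.080·(T−10) [T>10 °C] = -0.2320
  SO₂ term: 0.0053·12.6^0.26·exp(0.059·78-0.2320) = 0.8095
  Cl⁻ term: 0.01025·25.5^0.27·exp(0.036·78+0.049·12.9) = 0.7665
  r_corr = 0.8095 + 0.7665 = 1.576 μm/a
zinc: T>10 °C ⇒ hinge -0.071·(12.9−10) = -0.2059
  Pd branch = 0.0129·Pd^0.44·e^(0.046·RH+f) = 1.158 μm/a
  Cl⁻ term: 0.0175·25.5^0.57·exp(0.008·78+0.085·12.9) = 0.6194
  sum: 1.158 + 0.6194 → r_corr = 1.777 μm/a
Ordering by μm/a: zinc (1.78) > copper (1.58)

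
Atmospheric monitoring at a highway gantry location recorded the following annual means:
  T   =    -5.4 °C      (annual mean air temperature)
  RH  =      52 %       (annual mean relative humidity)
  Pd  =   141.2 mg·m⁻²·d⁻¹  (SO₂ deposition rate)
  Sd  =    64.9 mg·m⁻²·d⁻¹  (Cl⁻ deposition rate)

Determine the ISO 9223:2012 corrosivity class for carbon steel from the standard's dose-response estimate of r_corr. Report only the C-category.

carbon steel: f(T) = +0.150·(T−10) [T≤10 °C] = -2.3100
  Pd branch = 1.77·Pd^0.52·e^(0.02·RH+f) = 6.521 μm/a
  Sd branch = 0.102·Sd^0.62·e^(0.033·RH+0.04·T) = 6.076 μm/a
  sum: 6.521 + 6.076 → r_corr = 12.6 μm/a
Category bounds: 1.3…25 μm/a bracket r_corr ⇒ C2

C2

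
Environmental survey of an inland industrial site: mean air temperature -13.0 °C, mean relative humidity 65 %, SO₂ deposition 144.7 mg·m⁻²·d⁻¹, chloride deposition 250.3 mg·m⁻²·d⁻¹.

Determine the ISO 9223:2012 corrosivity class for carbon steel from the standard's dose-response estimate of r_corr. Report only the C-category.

carbon steel: temperature factor f = +0.150·(-23.0) = -3.4500
  sulphur-dioxide contribution → 2.74 μm/a
  chloride contribution → 15.9 μm/a
  total first-year rate 18.64 μm/a
18.6 μm/a falls in (1.3, 25] for carbon steel → category C2

C2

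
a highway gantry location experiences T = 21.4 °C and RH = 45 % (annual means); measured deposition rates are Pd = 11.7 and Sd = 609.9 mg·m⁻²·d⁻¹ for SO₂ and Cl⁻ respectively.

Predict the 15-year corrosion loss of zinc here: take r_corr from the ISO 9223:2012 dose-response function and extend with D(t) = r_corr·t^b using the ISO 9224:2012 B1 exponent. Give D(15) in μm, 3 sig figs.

D(15) = 55.3 μm

zinc: T>10 °C ⇒ hinge -0.071·(21.4−10) = -0.8094
  SO₂ term: 0.0129·11.7^0.44·exp(0.046·45-0.8094) = 0.1343
  Sd branch = 0.0175·Sd^0.57·e^(0.008·RH+0.085·T) = 5.984 μm/a
  sum: 0.1343 + 5.984 → r_corr = 6.118 μm/a
Power-law: D(15) = r_corr · 15^0.813
  D(15) = 6.118 × 15^0.813 = 6.118 × 9.04 = 55.31 μm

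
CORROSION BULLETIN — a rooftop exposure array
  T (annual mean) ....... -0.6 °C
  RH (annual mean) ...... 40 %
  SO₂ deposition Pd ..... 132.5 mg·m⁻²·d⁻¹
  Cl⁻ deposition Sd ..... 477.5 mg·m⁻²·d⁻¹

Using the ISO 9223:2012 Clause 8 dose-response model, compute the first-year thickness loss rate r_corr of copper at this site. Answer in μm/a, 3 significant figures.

r_corr = 0.275 μm/a

copper: temperature factor f = +0.126·(-10.6) = -1.3356
  SO₂ term: 0.0053·132.5^0.26·exp(0.059·40-1.3356) = 0.05259
  Cl⁻ term: 0.01025·477.5^0.27·exp(0.036·40+0.049·-0.6) = 0.2222
  sum: 0.05259 + 0.2222 → r_corr = 0.2748 μm/a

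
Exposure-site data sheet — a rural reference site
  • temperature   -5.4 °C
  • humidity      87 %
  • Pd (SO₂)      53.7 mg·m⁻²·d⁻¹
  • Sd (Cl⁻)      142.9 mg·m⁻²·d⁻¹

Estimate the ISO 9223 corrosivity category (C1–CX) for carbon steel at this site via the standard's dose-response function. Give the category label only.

carbon steel: temperature factor f = +0.150·(-15.4) = -2.3100
  sulphur-dioxide contribution → 7.944 μm/a
  chloride contribution → 31.46 μm/a
  ⇒ r_corr(carbon steel) = 39.4 μm/a
39.4 μm/a falls in (25, 50] for carbon steel → category C3

C3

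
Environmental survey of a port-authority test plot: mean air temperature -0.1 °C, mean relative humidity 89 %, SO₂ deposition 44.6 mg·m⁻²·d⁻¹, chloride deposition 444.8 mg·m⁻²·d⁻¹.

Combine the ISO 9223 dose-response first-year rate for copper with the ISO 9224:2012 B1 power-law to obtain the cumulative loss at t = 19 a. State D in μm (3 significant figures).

D(19) = 14.7 μm

copper: temperature factor f = +0.126·(-10.1) = -1.2726
  SO₂ term: 0.0053·44.6^0.26·exp(0.059·89-1.2726) = 0.7602
  Sd branch = 0.01025·Sd^0.27·e^(0.036·RH+0.049·T) = 1.303 μm/a
  r_corr = 0.7602 + 1.303 = 2.064 μm/a
Power-law: D(19) = r_corr · 19^0.667
  D(19) = 2.064 × 19^0.667 = 2.064 × 7.127 = 14.71 μm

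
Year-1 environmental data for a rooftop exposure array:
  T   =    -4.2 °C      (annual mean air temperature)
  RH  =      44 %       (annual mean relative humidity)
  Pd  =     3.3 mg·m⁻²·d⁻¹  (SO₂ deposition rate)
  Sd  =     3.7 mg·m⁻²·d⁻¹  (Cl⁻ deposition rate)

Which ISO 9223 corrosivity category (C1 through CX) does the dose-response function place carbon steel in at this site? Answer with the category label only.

C2

carbon steel: temperature factor f = +0.150·(-14.2) = -2.1300
  SO₂ term: 1.77·3.3^0.52·exp(0.02·44-2.1300) = 0.9435
  Sd branch = 0.102·Sd^0.62·e^(0.033·RH+0.04·T) = 0.8289 μm/a
  r_corr = 0.9435 + 0.8289 = 1.772 μm/a
Category bounds: 1.3…25 μm/a bracket r_corr ⇒ C2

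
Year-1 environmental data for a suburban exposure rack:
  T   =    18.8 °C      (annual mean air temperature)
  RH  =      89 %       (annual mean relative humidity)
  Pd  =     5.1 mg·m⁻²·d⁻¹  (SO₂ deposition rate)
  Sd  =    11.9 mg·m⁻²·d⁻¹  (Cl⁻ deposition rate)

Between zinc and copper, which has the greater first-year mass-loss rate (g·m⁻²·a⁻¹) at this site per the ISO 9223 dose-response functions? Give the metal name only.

zinc: f(T) = -0.071·(T−10) [T>10 °C] = -0.6248
  sulphur-dioxide contribution → 0.8483 μm/a
  chloride contribution → 0.7233 μm/a
  ⇒ r_corr(zinc) = 1.572 μm/a
  mass loss = 1.572 μm/a × 7.14 g/cm³ = 11.22 g·m⁻²·a⁻¹
copper: temperature factor f = -0.080·(8.8) = -0.7040
  sulphur-dioxide contribution → 0.7638 μm/a
  chloride contribution → 1.238 μm/a
  ⇒ r_corr(copper) = 2.002 μm/a
  mass loss = 2.002 μm/a × 8.96 g/cm³ = 17.93 g·m⁻²·a⁻¹
Ordering by g·m⁻²·a⁻¹: copper (17.9) > zinc (11.2)

copper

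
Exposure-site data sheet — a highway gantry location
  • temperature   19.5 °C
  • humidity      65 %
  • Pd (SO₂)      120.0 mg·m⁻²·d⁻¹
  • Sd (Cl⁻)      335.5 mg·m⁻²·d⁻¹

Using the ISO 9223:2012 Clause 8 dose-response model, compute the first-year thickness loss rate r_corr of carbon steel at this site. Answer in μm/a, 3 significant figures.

carbon steel: temperature factor f = -0.054·(9.5) = -0.5130
  SO₂ term: 1.77·120.0^0.52·exp(0.02·65-0.5130) = 46.87
  Cl⁻ term: 0.102·335.5^0.62·exp(0.033·65+0.04·19.5) = 69.96
  sum: 46.87 + 69.96 → r_corr = 116.8 μm/a

r_corr = 117 μm/a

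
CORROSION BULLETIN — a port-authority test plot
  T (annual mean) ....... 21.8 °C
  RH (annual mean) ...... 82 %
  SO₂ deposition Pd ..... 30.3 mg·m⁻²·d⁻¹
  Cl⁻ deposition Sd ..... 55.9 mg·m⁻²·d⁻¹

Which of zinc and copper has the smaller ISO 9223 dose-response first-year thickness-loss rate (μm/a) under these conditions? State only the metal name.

zinc: f(T) = -0.071·(T−10) [T>10 °C] = -0.8378
  Pd branch = 0.0129·Pd^0.44·e^(0.046·RH+f) = 1.088 μm/a
  Sd branch = 0.0175·Sd^0.57·e^(0.008·RH+0.085·T) = 2.132 μm/a
  r_corr = 1.088 + 2.132 = 3.22 μm/a
copper: temperature factor f = -0.080·(11.8) = -0.9440
  Pd branch = 0.0053·Pd^0.26·e^(0.059·RH+f) = 0.6318 μm/a
  Sd branch = 0.01025·Sd^0.27·e^(0.036·RH+0.049·T) = 1.692 μm/a
  r_corr = 0.6318 + 1.692 = 2.324 μm/a
Ordering by μm/a: zinc (3.22) > copper (2.32)

copper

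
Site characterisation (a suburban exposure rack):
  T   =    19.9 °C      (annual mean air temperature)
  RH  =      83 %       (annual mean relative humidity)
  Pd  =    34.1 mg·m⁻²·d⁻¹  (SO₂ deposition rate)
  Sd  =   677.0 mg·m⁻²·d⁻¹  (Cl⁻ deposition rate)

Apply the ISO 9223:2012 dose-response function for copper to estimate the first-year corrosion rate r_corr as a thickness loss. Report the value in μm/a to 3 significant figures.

r_corr = 3.94 μm/a

copper: f(T) = -0.080·(T−10) [T>10 °C] = -0.7920
  SO₂ term: 0.0053·34.1^0.26·exp(0.059·83-0.7920) = 0.8046
  Cl⁻ term: 0.01025·677.0^0.27·exp(0.036·83+0.049·19.9) = 3.134
  r_corr = 0.8046 + 3.134 = 3.939 μm/a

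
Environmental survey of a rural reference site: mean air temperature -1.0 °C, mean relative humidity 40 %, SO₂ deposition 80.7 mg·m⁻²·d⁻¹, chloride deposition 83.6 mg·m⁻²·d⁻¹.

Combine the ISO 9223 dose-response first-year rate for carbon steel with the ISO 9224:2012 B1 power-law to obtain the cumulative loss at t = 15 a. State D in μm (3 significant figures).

carbon steel: f(T) = +0.150·(T−10) [T≤10 °C] = -1.6500
  Pd branch = 1.77·Pd^0.52·e^(0.02·RH+f) = 7.42 μm/a
  Sd branch = 0.102·Sd^0.62·e^(0.033·RH+0.04·T) = 5.705 μm/a
  r_corr = 7.42 + 5.705 = 13.13 μm/a
Long-term exponent b (ISO 9224 Table 2, B1) = 0.523
  D(15) = 13.13 × 15^0.523 = 13.13 × 4.122 = 54.1 μm

D(15) = 54.1 μm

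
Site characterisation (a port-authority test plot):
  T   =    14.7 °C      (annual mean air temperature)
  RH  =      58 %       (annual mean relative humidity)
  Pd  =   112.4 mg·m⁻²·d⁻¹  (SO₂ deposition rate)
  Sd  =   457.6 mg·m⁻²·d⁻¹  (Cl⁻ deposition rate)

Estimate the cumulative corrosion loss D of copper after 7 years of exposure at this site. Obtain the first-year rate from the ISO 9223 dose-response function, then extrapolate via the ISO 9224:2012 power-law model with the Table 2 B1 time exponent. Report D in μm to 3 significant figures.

copper: f(T) = -0.080·(T−10) [T>10 °C] = -0.3760
  sulphur-dioxide contribution → 0.3805 μm/a
  chloride contribution → 0.8886 μm/a
  ⇒ r_corr(copper) = 1.269 μm/a
Long-term exponent b (ISO 9224 Table 2, B1) = 0.667
  D(7) = 1.269 × 7^0.667 = 1.269 × 3.662 = 4.647 μm

D(7) = 4.65 μm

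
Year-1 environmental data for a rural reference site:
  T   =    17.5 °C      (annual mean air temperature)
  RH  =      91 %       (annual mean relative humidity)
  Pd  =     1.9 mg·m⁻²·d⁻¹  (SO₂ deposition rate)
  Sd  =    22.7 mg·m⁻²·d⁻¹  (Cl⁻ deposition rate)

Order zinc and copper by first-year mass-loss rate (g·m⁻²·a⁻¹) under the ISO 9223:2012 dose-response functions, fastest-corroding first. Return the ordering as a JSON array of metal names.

["copper", "zinc"]

zinc: temperature factor f = -0.071·(7.5) = -0.5325
  Pd branch = 0.0129·Pd^0.44·e^(0.046·RH+f) = 0.6606 μm/a
  Cl⁻ term: 0.0175·22.7^0.57·exp(0.008·91+0.085·17.5) = 0.9509
  r_corr = 0.6606 + 0.9509 = 1.612 μm/a
  mass loss = 1.612 μm/a × 7.14 g/cm³ = 11.51 g·m⁻²·a⁻¹
copper: temperature factor f = -0.080·(7.5) = -0.6000
  Pd branch = 0.0053·Pd^0.26·e^(0.059·RH+f) = 0.7377 μm/a
  Sd branch = 0.01025·Sd^0.27·e^(0.036·RH+0.049·T) = 1.486 μm/a
  r_corr = 0.7377 + 1.486 = 2.224 μm/a
  mass loss = 2.224 μm/a × 8.96 g/cm³ = 19.92 g·m⁻²·a⁻¹
Ordering by g·m⁻²·a⁻¹: copper (19.9) > zinc (11.5)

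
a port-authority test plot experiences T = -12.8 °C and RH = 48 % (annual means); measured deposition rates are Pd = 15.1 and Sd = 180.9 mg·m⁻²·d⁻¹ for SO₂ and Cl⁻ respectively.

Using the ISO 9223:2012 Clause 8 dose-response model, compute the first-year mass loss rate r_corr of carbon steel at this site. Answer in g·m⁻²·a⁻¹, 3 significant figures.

carbon steel: temperature factor f = +0.150·(-22.8) = -3.4200
  Pd branch = 1.77·Pd^0.52·e^(0.02·RH+f) = 0.6204 μm/a
  Sd branch = 0.102·Sd^0.62·e^(0.033·RH+0.04·T) = 7.478 μm/a
  r_corr = 0.6204 + 7.478 = 8.098 μm/a
Convert to mass loss: 8.098 μm/a × 7.85 g/cm³ = 63.57 g·m⁻²·a⁻¹

r_corr = 63.6 g·m⁻²·a⁻¹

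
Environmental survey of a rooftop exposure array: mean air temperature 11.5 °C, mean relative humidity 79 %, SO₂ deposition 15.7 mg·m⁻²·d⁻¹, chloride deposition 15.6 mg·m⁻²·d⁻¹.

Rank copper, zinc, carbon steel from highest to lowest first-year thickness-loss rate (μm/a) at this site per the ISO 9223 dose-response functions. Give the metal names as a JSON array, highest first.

["carbon steel", "zinc", "copper"]

copper: f(T) = -0.080·(T−10) [T>10 °C] = -0.1200
  Pd branch = 0.0053·Pd^0.26·e^(0.059·RH+f) = 1.017 μm/a
  Cl⁻ term: 0.01025·15.6^0.27·exp(0.036·79+0.049·11.5) = 0.6497
  r_corr = 1.017 + 0.6497 = 1.667 μm/a
zinc: T>10 °C ⇒ hinge -0.071·(11.5−10) = -0.1065
  SO₂ term: 0.0129·15.7^0.44·exp(0.046·79-0.1065) = 1.475
  Cl⁻ term: 0.0175·15.6^0.57·exp(0.008·79+0.085·11.5) = 0.4189
  sum: 1.475 + 0.4189 → r_corr = 1.894 μm/a
carbon steel: temperature factor f = -0.054·(1.5) = -0.0810
  Pd branch = 1.77·Pd^0.52·e^(0.02·RH+f) = 33.18 μm/a
  Sd branch = 0.102·Sd^0.62·e^(0.033·RH+0.04·T) = 12.03 μm/a
  sum: 33.18 + 12.03 → r_corr = 45.21 μm/a
Ordering by μm/a: carbon steel (45.2) > zinc (1.89) > copper (1.67)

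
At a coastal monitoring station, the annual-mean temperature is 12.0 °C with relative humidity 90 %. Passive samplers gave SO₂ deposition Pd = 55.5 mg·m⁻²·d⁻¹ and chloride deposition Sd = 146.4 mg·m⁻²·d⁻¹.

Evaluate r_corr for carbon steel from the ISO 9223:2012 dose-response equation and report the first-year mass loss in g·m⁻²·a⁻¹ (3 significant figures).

r_corr = 1.16e+03 g·m⁻²·a⁻¹

carbon steel: temperature factor f = -0.054·(2.0) = -0.1080
  sulphur-dioxide contribution → 77.59 μm/a
  chloride contribution → 70.72 μm/a
  ⇒ r_corr(carbon steel) = 148.3 μm/a
Convert to mass loss: 148.3 μm/a × 7.85 g/cm³ = 1164 g·m⁻²·a⁻¹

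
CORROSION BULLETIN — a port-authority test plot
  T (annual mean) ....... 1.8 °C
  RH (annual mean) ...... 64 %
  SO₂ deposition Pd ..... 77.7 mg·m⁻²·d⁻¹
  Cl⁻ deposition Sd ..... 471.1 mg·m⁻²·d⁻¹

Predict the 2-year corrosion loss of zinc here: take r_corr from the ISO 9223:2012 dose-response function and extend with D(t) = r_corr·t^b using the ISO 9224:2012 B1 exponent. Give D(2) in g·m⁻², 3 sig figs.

zinc: T≤10 °C ⇒ hinge +0.038·(1.8−10) = -0.3116
  Pd branch = 0.0129·Pd^0.44·e^(0.046·RH+f) = 1.218 μm/a
  Sd branch = 0.0175·Sd^0.57·e^(0.008·RH+0.085·T) = 1.136 μm/a
  r_corr = 1.218 + 1.136 = 2.354 μm/a
Power-law: D(2) = r_corr · 2^0.813
  D(2) = 2.354 × 2^0.813 = 2.354 × 1.757 = 4.136 μm
  Mass loss = 4.136 μm × 7.14 g/cm³ = 29.53 g·m⁻²

D(2) = 29.5 g·m⁻²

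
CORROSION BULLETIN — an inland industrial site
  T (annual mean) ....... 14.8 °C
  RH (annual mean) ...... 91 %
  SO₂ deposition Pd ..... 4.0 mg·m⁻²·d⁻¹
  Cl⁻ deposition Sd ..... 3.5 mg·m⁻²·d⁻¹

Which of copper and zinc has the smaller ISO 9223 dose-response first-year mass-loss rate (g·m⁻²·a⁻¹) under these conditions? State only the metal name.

copper: f(T) = -0.080·(T−10) [T>10 °C] = -0.3840
  sulphur-dioxide contribution → 1.111 μm/a
  chloride contribution → 0.7858 μm/a
  total first-year rate 1.897 μm/a
  mass loss = 1.897 μm/a × 8.96 g/cm³ = 17 g·m⁻²·a⁻¹
zinc: temperature factor f = -0.071·(4.8) = -0.3408
  sulphur-dioxide contribution → 1.11 μm/a
  chloride contribution → 0.2604 μm/a
  ⇒ r_corr(zinc) = 1.371 μm/a
  mass loss = 1.371 μm/a × 7.14 g/cm³ = 9.787 g·m⁻²·a⁻¹
Ordering by g·m⁻²·a⁻¹: copper (17) > zinc (9.79)

zinc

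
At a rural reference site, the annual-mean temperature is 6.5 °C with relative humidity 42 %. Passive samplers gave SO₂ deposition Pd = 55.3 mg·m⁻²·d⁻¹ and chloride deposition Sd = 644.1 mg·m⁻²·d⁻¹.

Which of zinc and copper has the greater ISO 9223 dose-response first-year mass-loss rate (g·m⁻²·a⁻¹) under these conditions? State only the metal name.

zinc: temperature factor f = +0.038·(-3.5) = -0.1330
  Pd branch = 0.0129·Pd^0.44·e^(0.046·RH+f) = 0.4557 μm/a
  Sd branch = 0.0175·Sd^0.57·e^(0.008·RH+0.085·T) = 1.698 μm/a
  sum: 0.4557 + 1.698 → r_corr = 2.154 μm/a
  mass loss = 2.154 μm/a × 7.14 g/cm³ = 15.38 g·m⁻²·a⁻¹
copper: temperature factor f = +0.126·(-3.5) = -0.4410
  SO₂ term: 0.0053·55.3^0.26·exp(0.059·42-0.4410) = 0.1154
  Cl⁻ term: 0.01025·644.1^0.27·exp(0.036·42+0.049·6.5) = 0.3665
  r_corr = 0.1154 + 0.3665 = 0.4819 μm/a
  mass loss = 0.4819 μm/a × 8.96 g/cm³ = 4.318 g·m⁻²·a⁻¹
Ordering by g·m⁻²·a⁻¹: zinc (15.4) > copper (4.32)

zinc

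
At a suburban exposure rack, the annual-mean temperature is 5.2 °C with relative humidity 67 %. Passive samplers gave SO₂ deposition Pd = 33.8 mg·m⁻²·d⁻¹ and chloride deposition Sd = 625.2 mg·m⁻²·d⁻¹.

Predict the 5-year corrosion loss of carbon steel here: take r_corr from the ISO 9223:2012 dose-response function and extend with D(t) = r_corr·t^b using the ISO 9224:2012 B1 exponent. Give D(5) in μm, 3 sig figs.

carbon steel: temperature factor f = +0.150·(-4.8) = -0.7200
  SO₂ term: 1.77·33.8^0.52·exp(0.02·67-0.7200) = 20.52
  Sd branch = 0.102·Sd^0.62·e^(0.033·RH+0.04·T) = 62.04 μm/a
  sum: 20.52 + 62.04 → r_corr = 82.57 μm/a
ISO 9224: D(t) = r_corr · t^b with b = 0.523 (carbon steel, B1)
  D(5) = 82.57 × 5^0.523 = 82.57 × 2.32 = 191.6 μm

D(5) = 192 μm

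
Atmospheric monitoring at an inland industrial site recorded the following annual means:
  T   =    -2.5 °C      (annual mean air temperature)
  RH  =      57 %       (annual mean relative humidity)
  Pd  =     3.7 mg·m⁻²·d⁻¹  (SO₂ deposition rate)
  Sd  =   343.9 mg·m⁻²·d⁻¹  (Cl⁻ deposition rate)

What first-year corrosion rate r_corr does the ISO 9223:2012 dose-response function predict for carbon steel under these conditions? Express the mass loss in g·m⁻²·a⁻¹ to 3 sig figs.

r_corr = 191 g·m⁻²·a⁻¹

carbon steel: f(T) = +0.150·(T−10) [T≤10 °C] = -1.8750
  sulphur-dioxide contribution → 1.676 μm/a
  chloride contribution → 22.63 μm/a
  ⇒ r_corr(carbon steel) = 24.3 μm/a
Convert to mass loss: 24.3 μm/a × 7.85 g/cm³ = 190.8 g·m⁻²·a⁻¹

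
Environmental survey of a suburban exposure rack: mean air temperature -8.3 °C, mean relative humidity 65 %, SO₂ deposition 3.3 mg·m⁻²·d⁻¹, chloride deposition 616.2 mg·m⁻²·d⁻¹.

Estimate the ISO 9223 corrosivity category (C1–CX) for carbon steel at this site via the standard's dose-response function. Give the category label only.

carbon steel: temperature factor f = +0.150·(-18.3) = -2.7450
  sulphur-dioxide contribution → 0.7763 μm/a
  chloride contribution → 33.54 μm/a
  total first-year rate 34.32 μm/a
ISO 9223 Table 2 (carbon steel): 25 < 34.3 ≤ 50 μm/a ⇒ C3

C3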